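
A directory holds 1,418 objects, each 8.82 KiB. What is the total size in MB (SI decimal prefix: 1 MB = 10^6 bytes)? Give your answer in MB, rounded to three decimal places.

12.807 MB

Total = 1,418 × 8.82 KiB = 12506.76 KiB
= 12506.76 × 1,024 bytes = 12,806,922.24 bytes
1 MB = 1,000,000 bytes
12,806,922.24 / 1,000,000 = 12.807 MB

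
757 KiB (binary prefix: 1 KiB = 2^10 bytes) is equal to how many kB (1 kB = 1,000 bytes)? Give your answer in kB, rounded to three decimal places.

757 KiB × 1,024 bytes/KiB = 775,168 bytes
1 kB = 10^3 bytes = 1,000 bytes
775,168 / 1,000 = 775.168 kB

775.168 kB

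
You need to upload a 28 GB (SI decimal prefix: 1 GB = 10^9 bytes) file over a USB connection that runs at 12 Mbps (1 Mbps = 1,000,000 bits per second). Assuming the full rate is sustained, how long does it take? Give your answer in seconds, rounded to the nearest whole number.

18,667 seconds

28 GB = 28,000,000,000 bytes = 224,000,000,000 bits
12 Mbps = 12,000,000 bits/s
time = 224,000,000,000 / 12,000,000 = 18,667 s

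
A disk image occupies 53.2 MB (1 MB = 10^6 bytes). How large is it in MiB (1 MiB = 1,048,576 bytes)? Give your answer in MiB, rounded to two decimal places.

53.2 MB = 53.2 × 10^6 bytes = 53,200,000 bytes
1 MiB = 1,048,576 bytes
53,200,000 / 1,048,576 = 50.74 MiB

50.74 MiB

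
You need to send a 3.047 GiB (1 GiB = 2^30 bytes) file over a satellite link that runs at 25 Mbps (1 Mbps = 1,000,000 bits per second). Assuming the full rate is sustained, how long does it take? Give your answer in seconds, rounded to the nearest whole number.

1,047 seconds

3.047 GiB = 3,271,691,337.728 bytes = 26,173,530,701.824 bits
25 Mbps = 25,000,000 bits/s
time = 26,173,530,701.824 / 25,000,000 = 1,047 s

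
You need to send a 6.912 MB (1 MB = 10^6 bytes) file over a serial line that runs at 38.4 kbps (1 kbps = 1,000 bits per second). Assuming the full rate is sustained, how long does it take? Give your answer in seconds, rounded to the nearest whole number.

6.912 MB = 6,912,000 bytes = 55,296,000 bits
38.4 kbps = 38,400 bits/s
time = 55,296,000 / 38,400 = 1,440 s

1,440 seconds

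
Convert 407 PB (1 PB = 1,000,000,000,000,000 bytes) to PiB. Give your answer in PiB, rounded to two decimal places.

361.49 PiB

407 PB × 1,000,000,000,000,000 bytes/PB = 407,000,000,000,000,000 bytes
1 PiB = 2^50 bytes = 1,125,899,906,842,624 bytes
407,000,000,000,000,000 / 1,125,899,906,842,624 = 361.49 PiB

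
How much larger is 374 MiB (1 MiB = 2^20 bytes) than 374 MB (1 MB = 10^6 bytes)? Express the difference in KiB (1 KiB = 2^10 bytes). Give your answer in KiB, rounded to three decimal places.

17,741.625 KiB

374 MiB = 374 × 1,048,576 = 392,167,424 bytes
374 MB = 374 × 1,000,000 = 374,000,000 bytes
difference = 18,167,424 bytes
18,167,424 / 1,024 = 17,741.625 KiB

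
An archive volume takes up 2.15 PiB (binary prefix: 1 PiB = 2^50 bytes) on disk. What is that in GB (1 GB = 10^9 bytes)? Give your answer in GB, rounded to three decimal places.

2.15 PiB = 2.15 × 2^50 bytes = 2,420,684,799,711,641.6 bytes
1 GB = 10^9 bytes = 1,000,000,000 bytes
2,420,684,799,711,641.6 / 1,000,000,000 = 2,420,684.800 GB

2,420,684.800 GB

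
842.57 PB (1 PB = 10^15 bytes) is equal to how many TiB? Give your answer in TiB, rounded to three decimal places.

842.57 PB = 842.57 × 10^15 bytes = 842,570,000,000,000,000 bytes
1 TiB = 1,099,511,627,776 bytes
842,570,000,000,000,000 / 1,099,511,627,776 = 766,312.951 TiB

766,312.951 TiB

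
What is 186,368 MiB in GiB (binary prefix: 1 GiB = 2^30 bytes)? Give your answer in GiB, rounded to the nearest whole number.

182 GiB

186,368 MiB = 186,368 × 2^20 bytes = 195,421,011,968 bytes
1 GiB = 1,073,741,824 bytes
195,421,011,968 / 1,073,741,824 = 182 GiB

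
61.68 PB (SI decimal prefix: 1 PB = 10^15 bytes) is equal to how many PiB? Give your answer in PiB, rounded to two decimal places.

61.68 PB × 1,000,000,000,000,000 bytes/PB = 61,680,000,000,000,000 bytes
1 PiB = 2^50 bytes = 1,125,899,906,842,624 bytes
61,680,000,000,000,000 / 1,125,899,906,842,624 = 54.78 PiB

54.78 PiB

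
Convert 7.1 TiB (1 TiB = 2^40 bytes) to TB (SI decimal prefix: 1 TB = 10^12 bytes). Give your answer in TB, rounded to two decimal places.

7.81 TB

7.1 TiB × 1,099,511,627,776 bytes/TiB = 7,806,532,557,209.6 bytes
1 TB = 1,000,000,000,000 bytes
7,806,532,557,209.6 / 1,000,000,000,000 = 7.81 TB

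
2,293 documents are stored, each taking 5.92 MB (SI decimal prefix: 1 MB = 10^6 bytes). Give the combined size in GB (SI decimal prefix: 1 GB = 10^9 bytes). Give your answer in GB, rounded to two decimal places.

Total = 2,293 × 5.92 MB = 13574.56 MB
= 13574.56 × 1,000,000 bytes = 13,574,560,000 bytes
1 GB = 1,000,000,000 bytes
13,574,560,000 / 1,000,000,000 = 13.57 GB

13.57 GB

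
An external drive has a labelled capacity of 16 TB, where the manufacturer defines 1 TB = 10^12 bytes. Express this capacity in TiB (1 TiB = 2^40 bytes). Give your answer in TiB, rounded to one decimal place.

16 TB = 16 × 10^12 bytes = 16,000,000,000,000 bytes
1 TiB = 2^40 bytes = 1,099,511,627,776 bytes
16,000,000,000,000 / 1,099,511,627,776 = 14.6 TiB

14.6 TiB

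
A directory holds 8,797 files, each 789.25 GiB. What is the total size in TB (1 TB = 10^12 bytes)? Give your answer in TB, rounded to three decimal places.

7,455.024 TB

Total = 8,797 × 789.25 GiB = 6943032.25 GiB
= 6943032.25 × 1,073,741,824 bytes = 7,455,024,112,205,824 bytes
1 TB = 1,000,000,000,000 bytes
7,455,024,112,205,824 / 1,000,000,000,000 = 7,455.024 TB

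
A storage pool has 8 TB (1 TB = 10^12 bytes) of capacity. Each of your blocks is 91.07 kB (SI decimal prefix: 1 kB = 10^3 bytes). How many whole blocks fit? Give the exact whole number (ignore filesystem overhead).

Capacity: 8 TB = 8,000,000,000,000 bytes
Per item: 91.07 kB = 91,070 bytes
⌊8,000,000,000,000 / 91,070⌋ = 87,844,515

87,844,515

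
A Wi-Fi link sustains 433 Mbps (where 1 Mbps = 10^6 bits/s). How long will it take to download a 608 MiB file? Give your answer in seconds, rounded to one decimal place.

608 MiB = 637,534,208 bytes = 5,100,273,664 bits
433 Mbps = 433,000,000 bits/s
time = 5,100,273,664 / 433,000,000 = 11.8 s

11.8 seconds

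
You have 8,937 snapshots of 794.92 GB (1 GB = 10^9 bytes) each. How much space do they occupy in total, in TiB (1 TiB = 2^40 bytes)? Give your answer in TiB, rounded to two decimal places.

Total = 8,937 × 794.92 GB = 7104200.04 GB
= 7104200.04 × 1,000,000,000 bytes = 7,104,200,040,000,000 bytes
1 TiB = 1,099,511,627,776 bytes
7,104,200,040,000,000 / 1,099,511,627,776 = 6,461.23 TiB

6,461.23 TiB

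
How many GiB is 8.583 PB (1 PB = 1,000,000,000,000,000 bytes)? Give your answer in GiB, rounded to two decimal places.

7,993,541.66 GiB

8.583 PB = 8.583 × 10^15 bytes = 8,583,000,000,000,000 bytes
1 GiB = 1,073,741,824 bytes
8,583,000,000,000,000 / 1,073,741,824 = 7,993,541.66 GiB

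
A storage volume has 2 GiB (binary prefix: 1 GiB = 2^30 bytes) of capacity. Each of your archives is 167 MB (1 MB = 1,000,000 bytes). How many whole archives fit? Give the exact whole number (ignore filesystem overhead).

Capacity: 2 GiB = 2,147,483,648 bytes
Per item: 167 MB = 167,000,000 bytes
⌊2,147,483,648 / 167,000,000⌋ = 12

12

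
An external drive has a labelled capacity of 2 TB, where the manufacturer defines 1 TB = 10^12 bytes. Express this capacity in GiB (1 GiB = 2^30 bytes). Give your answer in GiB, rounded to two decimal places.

1,862.65 GiB

2 TB × 1,000,000,000,000 bytes/TB = 2,000,000,000,000 bytes
1 GiB = 1,073,741,824 bytes
2,000,000,000,000 / 1,073,741,824 = 1,862.65 GiB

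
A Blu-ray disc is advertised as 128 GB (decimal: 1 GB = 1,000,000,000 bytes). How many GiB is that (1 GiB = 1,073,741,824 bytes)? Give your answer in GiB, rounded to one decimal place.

119.2 GiB

128 GB × 1,000,000,000 bytes/GB = 128,000,000,000 bytes
1 GiB = 1,073,741,824 bytes
128,000,000,000 / 1,073,741,824 = 119.2 GiB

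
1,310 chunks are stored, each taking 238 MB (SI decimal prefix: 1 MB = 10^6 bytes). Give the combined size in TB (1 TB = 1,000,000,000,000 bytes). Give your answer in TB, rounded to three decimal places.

Total = 1,310 × 238 MB = 311,780 MB
= 311,780 × 1,000,000 bytes = 311,780,000,000 bytes
1 TB = 1,000,000,000,000 bytes
311,780,000,000 / 1,000,000,000,000 = 0.312 TB

0.312 TB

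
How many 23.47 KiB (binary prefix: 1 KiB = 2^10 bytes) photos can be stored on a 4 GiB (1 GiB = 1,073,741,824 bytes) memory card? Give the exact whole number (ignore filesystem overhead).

178,709

Capacity: 4 GiB = 4,294,967,296 bytes
Per item: 23.47 KiB = 24,033.28 bytes
⌊4,294,967,296 / 24,033.28⌋ = 178,709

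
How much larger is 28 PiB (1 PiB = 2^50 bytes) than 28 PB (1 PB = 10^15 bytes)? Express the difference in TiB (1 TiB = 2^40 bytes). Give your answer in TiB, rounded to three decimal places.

3,206.148 TiB

28 PiB = 28 × 1,125,899,906,842,624 = 31,525,197,391,593,472 bytes
28 PB = 28 × 1,000,000,000,000,000 = 28,000,000,000,000,000 bytes
difference = 3,525,197,391,593,472 bytes
3,525,197,391,593,472 / 1,099,511,627,776 = 3,206.148 TiB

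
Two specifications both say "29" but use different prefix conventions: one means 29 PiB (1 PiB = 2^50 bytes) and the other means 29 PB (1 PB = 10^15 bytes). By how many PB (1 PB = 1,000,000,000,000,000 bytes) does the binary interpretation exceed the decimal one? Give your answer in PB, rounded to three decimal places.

29 PiB = 29 × 1,125,899,906,842,624 = 32,651,097,298,436,096 bytes
29 PB = 29 × 1,000,000,000,000,000 = 29,000,000,000,000,000 bytes
difference = 3,651,097,298,436,096 bytes
3,651,097,298,436,096 / 1,000,000,000,000,000 = 3.651 PB

3.651 PB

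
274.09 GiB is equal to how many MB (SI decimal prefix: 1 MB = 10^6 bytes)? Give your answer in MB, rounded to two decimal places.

274.09 GiB = 274.09 × 2^30 bytes = 294,301,896,540.16 bytes
1 MB = 10^6 bytes = 1,000,000 bytes
294,301,896,540.16 / 1,000,000 = 294,301.90 MB

294,301.90 MB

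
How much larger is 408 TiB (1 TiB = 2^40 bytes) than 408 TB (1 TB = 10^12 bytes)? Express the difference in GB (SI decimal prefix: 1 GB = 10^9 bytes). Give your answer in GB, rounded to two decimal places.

408 TiB = 408 × 1,099,511,627,776 = 448,600,744,132,608 bytes
408 TB = 408 × 1,000,000,000,000 = 408,000,000,000,000 bytes
difference = 40,600,744,132,608 bytes
40,600,744,132,608 / 1,000,000,000 = 40,600.74 GB

40,600.74 GB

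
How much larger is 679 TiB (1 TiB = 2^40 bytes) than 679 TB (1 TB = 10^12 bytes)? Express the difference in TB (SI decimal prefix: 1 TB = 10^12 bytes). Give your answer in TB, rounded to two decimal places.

67.57 TB

679 TiB = 679 × 1,099,511,627,776 = 746,568,395,259,904 bytes
679 TB = 679 × 1,000,000,000,000 = 679,000,000,000,000 bytes
difference = 67,568,395,259,904 bytes
67,568,395,259,904 / 1,000,000,000,000 = 67.57 TB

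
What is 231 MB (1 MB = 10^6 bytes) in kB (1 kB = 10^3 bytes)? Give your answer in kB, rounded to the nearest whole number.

231,000 kB

231 MB = 231 × 10^6 bytes = 231,000,000 bytes
1 kB = 10^3 bytes = 1,000 bytes
231,000,000 / 1,000 = 231,000 kB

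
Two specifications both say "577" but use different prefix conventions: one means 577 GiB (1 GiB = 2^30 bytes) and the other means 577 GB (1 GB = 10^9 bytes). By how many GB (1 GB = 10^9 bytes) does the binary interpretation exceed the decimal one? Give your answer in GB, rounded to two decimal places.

577 GiB = 577 × 1,073,741,824 = 619,549,032,448 bytes
577 GB = 577 × 1,000,000,000 = 577,000,000,000 bytes
difference = 42,549,032,448 bytes
42,549,032,448 / 1,000,000,000 = 42.55 GB

42.55 GB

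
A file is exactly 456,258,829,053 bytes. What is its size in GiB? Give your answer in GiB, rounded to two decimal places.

424.92 GiB

456,258,829,053 bytes given.
1 GiB = 2^30 bytes = 1,073,741,824 bytes
456,258,829,053 / 1,073,741,824 = 424.92 GiB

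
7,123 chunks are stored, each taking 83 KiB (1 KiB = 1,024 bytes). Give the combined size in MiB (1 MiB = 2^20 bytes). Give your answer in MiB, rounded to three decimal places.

Total = 7,123 × 83 KiB = 591,209 KiB
= 591,209 × 1,024 bytes = 605,398,016 bytes
1 MiB = 1,048,576 bytes
605,398,016 / 1,048,576 = 577.353 MiB

577.353 MiB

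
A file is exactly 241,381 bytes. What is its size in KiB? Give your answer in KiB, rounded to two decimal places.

235.72 KiB

241,381 bytes given.
1 KiB = 2^10 bytes = 1,024 bytes
241,381 / 1,024 = 235.72 KiB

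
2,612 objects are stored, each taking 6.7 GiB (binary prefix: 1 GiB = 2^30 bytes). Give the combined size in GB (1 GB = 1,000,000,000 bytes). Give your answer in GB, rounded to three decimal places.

Total = 2,612 × 6.7 GiB = 17500.4 GiB
= 17500.4 × 1,073,741,824 bytes = 18,790,911,416,729.6 bytes
1 GB = 1,000,000,000 bytes
18,790,911,416,729.6 / 1,000,000,000 = 18,790.911 GB

18,790.911 GB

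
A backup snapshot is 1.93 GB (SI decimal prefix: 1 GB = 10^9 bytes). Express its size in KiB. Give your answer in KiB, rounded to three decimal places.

1,884,765.625 KiB

1.93 GB = 1.93 × 10^9 bytes = 1,930,000,000 bytes
1 KiB = 1,024 bytes
1,930,000,000 / 1,024 = 1,884,765.625 KiB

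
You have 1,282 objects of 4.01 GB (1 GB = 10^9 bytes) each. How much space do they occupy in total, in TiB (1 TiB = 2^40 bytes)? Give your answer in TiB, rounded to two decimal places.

4.68 TiB

Total = 1,282 × 4.01 GB = 5140.82 GB
= 5140.82 × 1,000,000,000 bytes = 5,140,820,000,000 bytes
1 TiB = 1,099,511,627,776 bytes
5,140,820,000,000 / 1,099,511,627,776 = 4.68 TiB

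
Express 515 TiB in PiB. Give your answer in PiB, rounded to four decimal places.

515 TiB = 515 × 2^40 bytes = 566,248,488,304,640 bytes
1 PiB = 1,125,899,906,842,624 bytes
566,248,488,304,640 / 1,125,899,906,842,624 = 0.5029 PiB

0.5029 PiB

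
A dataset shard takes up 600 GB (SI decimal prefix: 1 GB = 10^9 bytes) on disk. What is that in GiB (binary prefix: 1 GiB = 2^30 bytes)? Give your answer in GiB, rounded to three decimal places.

558.794 GiB

600 GB × 1,000,000,000 bytes/GB = 600,000,000,000 bytes
1 GiB = 2^30 bytes = 1,073,741,824 bytes
600,000,000,000 / 1,073,741,824 = 558.794 GiB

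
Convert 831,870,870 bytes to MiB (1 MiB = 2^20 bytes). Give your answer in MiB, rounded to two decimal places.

831,870,870 bytes given.
1 MiB = 1,048,576 bytes
831,870,870 / 1,048,576 = 793.33 MiB

793.33 MiB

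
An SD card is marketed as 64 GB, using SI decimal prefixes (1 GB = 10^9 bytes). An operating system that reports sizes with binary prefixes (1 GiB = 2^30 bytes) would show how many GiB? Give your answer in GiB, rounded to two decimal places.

64 GB × 1,000,000,000 bytes/GB = 64,000,000,000 bytes
1 GiB = 2^30 bytes = 1,073,741,824 bytes
64,000,000,000 / 1,073,741,824 = 59.60 GiB

59.60 GiB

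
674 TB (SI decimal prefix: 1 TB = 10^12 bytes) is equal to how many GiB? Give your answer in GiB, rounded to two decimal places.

674 TB = 674 × 10^12 bytes = 674,000,000,000,000 bytes
1 GiB = 1,073,741,824 bytes
674,000,000,000,000 / 1,073,741,824 = 627,711.42 GiB

627,711.42 GiB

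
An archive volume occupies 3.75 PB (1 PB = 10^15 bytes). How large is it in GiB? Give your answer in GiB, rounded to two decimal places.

3.75 PB × 1,000,000,000,000,000 bytes/PB = 3,750,000,000,000,000 bytes
1 GiB = 1,073,741,824 bytes
3,750,000,000,000,000 / 1,073,741,824 = 3,492,459.65 GiB

3,492,459.65 GiB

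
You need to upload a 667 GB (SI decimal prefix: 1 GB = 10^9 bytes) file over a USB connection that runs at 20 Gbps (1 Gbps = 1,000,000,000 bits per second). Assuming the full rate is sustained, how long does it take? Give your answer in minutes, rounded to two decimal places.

667 GB = 667,000,000,000 bytes = 5,336,000,000,000 bits
20 Gbps = 20,000,000,000 bits/s
time = 5,336,000,000,000 / 20,000,000,000 = 266.800 s
266.800 s / 60 = 4.45 minutes

4.45 minutes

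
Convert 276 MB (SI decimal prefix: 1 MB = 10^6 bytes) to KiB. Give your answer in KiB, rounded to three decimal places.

276 MB = 276 × 10^6 bytes = 276,000,000 bytes
1 KiB = 2^10 bytes = 1,024 bytes
276,000,000 / 1,024 = 269,531.250 KiB

269,531.250 KiB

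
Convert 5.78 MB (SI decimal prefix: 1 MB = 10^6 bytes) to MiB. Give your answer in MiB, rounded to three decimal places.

5.512 MiB

5.78 MB = 5.78 × 10^6 bytes = 5,780,000 bytes
1 MiB = 1,048,576 bytes
5,780,000 / 1,048,576 = 5.512 MiB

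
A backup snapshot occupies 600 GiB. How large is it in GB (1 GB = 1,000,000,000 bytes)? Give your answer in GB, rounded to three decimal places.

600 GiB = 600 × 2^30 bytes = 644,245,094,400 bytes
1 GB = 10^9 bytes = 1,000,000,000 bytes
644,245,094,400 / 1,000,000,000 = 644.245 GB

644.245 GB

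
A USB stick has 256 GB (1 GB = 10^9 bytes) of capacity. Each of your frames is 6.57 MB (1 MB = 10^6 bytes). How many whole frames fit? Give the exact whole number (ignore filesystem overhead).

38,964

Capacity: 256 GB = 256,000,000,000 bytes
Per item: 6.57 MB = 6,570,000 bytes
⌊256,000,000,000 / 6,570,000⌋ = 38,964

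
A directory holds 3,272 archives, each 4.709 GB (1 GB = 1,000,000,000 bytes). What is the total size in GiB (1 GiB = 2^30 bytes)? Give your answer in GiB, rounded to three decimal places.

Total = 3,272 × 4.709 GB = 15407.848 GB
= 15407.848 × 1,000,000,000 bytes = 15,407,848,000,000 bytes
1 GiB = 1,073,741,824 bytes
15,407,848,000,000 / 1,073,741,824 = 14,349.677 GiB

14,349.677 GiB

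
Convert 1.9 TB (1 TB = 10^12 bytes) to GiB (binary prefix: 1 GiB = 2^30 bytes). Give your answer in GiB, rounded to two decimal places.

1.9 TB = 1.9 × 10^12 bytes = 1,900,000,000,000 bytes
1 GiB = 2^30 bytes = 1,073,741,824 bytes
1,900,000,000,000 / 1,073,741,824 = 1,769.51 GiB

1,769.51 GiB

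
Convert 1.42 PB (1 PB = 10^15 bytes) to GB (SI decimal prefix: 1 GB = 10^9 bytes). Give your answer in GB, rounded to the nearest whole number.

1,420,000 GB

1.42 PB × 1,000,000,000,000,000 bytes/PB = 1,420,000,000,000,000 bytes
1 GB = 1,000,000,000 bytes
1,420,000,000,000,000 / 1,000,000,000 = 1,420,000 GB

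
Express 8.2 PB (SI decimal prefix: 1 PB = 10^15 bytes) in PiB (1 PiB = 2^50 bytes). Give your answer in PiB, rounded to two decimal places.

8.2 PB = 8.2 × 10^15 bytes = 8,200,000,000,000,000 bytes
1 PiB = 1,125,899,906,842,624 bytes
8,200,000,000,000,000 / 1,125,899,906,842,624 = 7.28 PiB

7.28 PiB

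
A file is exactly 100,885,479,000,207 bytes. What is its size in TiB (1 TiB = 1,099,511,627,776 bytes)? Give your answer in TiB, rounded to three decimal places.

91.755 TiB

100,885,479,000,207 bytes given.
1 TiB = 2^40 bytes = 1,099,511,627,776 bytes
100,885,479,000,207 / 1,099,511,627,776 = 91.755 TiB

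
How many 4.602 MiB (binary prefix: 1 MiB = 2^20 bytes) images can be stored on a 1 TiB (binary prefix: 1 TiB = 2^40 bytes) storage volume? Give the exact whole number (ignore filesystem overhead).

227,852

Capacity: 1 TiB = 1,099,511,627,776 bytes
Per item: 4.602 MiB = 4,825,546.752 bytes
⌊1,099,511,627,776 / 4,825,546.752⌋ = 227,852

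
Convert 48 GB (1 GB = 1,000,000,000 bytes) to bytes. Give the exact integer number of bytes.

48 × 1,000,000,000 = 48,000,000,000 bytes  (1 GB = 10^9 bytes)

48,000,000,000 bytes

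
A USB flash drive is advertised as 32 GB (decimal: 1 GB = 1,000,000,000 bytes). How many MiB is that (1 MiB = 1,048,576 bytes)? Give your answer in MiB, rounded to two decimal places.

30,517.58 MiB

32 GB = 32 × 10^9 bytes = 32,000,000,000 bytes
1 MiB = 1,048,576 bytes
32,000,000,000 / 1,048,576 = 30,517.58 MiB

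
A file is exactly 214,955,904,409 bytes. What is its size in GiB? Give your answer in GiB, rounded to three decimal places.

200.193 GiB

214,955,904,409 bytes given.
1 GiB = 1,073,741,824 bytes
214,955,904,409 / 1,073,741,824 = 200.193 GiB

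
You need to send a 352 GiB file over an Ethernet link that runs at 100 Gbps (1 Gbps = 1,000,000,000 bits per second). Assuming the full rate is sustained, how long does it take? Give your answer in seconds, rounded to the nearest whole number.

352 GiB = 377,957,122,048 bytes = 3,023,656,976,384 bits
100 Gbps = 100,000,000,000 bits/s
time = 3,023,656,976,384 / 100,000,000,000 = 30 s

30 seconds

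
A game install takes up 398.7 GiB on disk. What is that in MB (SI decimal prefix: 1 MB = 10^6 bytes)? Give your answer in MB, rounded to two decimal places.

428,100.87 MB

398.7 GiB = 398.7 × 2^30 bytes = 428,100,865,228.8 bytes
1 MB = 10^6 bytes = 1,000,000 bytes
428,100,865,228.8 / 1,000,000 = 428,100.87 MB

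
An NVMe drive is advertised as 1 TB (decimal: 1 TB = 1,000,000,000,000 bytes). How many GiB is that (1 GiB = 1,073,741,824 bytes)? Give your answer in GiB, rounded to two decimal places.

931.32 GiB

1 TB × 1,000,000,000,000 bytes/TB = 1,000,000,000,000 bytes
1 GiB = 1,073,741,824 bytes
1,000,000,000,000 / 1,073,741,824 = 931.32 GiB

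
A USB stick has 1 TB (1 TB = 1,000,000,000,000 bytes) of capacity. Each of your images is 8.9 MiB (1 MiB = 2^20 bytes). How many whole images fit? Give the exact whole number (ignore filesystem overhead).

Capacity: 1 TB = 1,000,000,000,000 bytes
Per item: 8.9 MiB = 9,332,326.4 bytes
⌊1,000,000,000,000 / 9,332,326.4⌋ = 107,154

107,154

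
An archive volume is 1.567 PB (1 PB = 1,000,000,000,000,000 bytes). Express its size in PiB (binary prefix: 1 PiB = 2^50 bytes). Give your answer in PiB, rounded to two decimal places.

1.39 PiB

1.567 PB × 1,000,000,000,000,000 bytes/PB = 1,567,000,000,000,000 bytes
1 PiB = 2^50 bytes = 1,125,899,906,842,624 bytes
1,567,000,000,000,000 / 1,125,899,906,842,624 = 1.39 PiB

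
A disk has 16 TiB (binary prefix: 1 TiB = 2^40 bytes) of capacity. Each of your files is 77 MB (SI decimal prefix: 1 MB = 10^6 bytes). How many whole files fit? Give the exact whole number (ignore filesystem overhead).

Capacity: 16 TiB = 17,592,186,044,416 bytes
Per item: 77 MB = 77,000,000 bytes
⌊17,592,186,044,416 / 77,000,000⌋ = 228,469

228,469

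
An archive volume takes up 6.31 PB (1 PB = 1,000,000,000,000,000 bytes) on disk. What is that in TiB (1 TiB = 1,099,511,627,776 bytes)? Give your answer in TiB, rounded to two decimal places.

5,738.91 TiB

6.31 PB = 6.31 × 10^15 bytes = 6,310,000,000,000,000 bytes
1 TiB = 1,099,511,627,776 bytes
6,310,000,000,000,000 / 1,099,511,627,776 = 5,738.91 TiB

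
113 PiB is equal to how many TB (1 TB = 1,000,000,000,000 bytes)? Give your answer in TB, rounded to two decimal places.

127,226.69 TB

113 PiB = 113 × 2^50 bytes = 127,226,689,473,216,512 bytes
1 TB = 10^12 bytes = 1,000,000,000,000 bytes
127,226,689,473,216,512 / 1,000,000,000,000 = 127,226.69 TB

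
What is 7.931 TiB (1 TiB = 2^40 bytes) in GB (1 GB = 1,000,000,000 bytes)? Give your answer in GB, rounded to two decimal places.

7.931 TiB = 7.931 × 2^40 bytes = 8,720,226,719,891.456 bytes
1 GB = 10^9 bytes = 1,000,000,000 bytes
8,720,226,719,891.456 / 1,000,000,000 = 8,720.23 GB

8,720.23 GB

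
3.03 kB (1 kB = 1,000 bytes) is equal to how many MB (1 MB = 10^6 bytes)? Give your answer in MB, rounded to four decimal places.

3.03 kB = 3.03 × 10^3 bytes = 3,030 bytes
1 MB = 1,000,000 bytes
3,030 / 1,000,000 = 0.0030 MB

0.0030 MB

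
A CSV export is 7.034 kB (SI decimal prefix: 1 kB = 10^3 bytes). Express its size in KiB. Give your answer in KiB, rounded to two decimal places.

6.87 KiB

7.034 kB × 1,000 bytes/kB = 7,034 bytes
1 KiB = 1,024 bytes
7,034 / 1,024 = 6.87 KiB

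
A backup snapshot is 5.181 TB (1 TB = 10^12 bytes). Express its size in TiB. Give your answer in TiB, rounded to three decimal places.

4.712 TiB

5.181 TB × 1,000,000,000,000 bytes/TB = 5,181,000,000,000 bytes
1 TiB = 2^40 bytes = 1,099,511,627,776 bytes
5,181,000,000,000 / 1,099,511,627,776 = 4.712 TiB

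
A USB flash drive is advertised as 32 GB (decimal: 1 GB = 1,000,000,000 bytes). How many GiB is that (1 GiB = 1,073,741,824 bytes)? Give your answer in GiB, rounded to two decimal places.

29.80 GiB

32 GB = 32 × 10^9 bytes = 32,000,000,000 bytes
1 GiB = 2^30 bytes = 1,073,741,824 bytes
32,000,000,000 / 1,073,741,824 = 29.80 GiB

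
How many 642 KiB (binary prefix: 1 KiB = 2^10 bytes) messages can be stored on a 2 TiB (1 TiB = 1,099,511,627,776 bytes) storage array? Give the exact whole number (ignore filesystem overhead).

3,344,990

Capacity: 2 TiB = 2,199,023,255,552 bytes
Per item: 642 KiB = 657,408 bytes
⌊2,199,023,255,552 / 657,408⌋ = 3,344,990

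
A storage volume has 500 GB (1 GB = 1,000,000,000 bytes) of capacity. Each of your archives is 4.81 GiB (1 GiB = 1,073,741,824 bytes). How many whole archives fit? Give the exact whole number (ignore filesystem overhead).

Capacity: 500 GB = 500,000,000,000 bytes
Per item: 4.81 GiB = 5,164,698,173.44 bytes
⌊500,000,000,000 / 5,164,698,173.44⌋ = 96

96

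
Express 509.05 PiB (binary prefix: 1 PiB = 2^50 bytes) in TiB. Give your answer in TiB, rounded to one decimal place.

521,267.2 TiB

509.05 PiB × 1,125,899,906,842,624 bytes/PiB = 573,139,347,578,237,747.2 bytes
1 TiB = 1,099,511,627,776 bytes
573,139,347,578,237,747.2 / 1,099,511,627,776 = 521,267.2 TiB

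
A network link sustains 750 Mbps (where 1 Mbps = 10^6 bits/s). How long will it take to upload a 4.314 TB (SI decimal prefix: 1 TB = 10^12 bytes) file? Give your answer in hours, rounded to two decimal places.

4.314 TB = 4,314,000,000,000 bytes = 34,512,000,000,000 bits
750 Mbps = 750,000,000 bits/s
time = 34,512,000,000,000 / 750,000,000 = 46,016.0000 s
46,016.0000 s / 3600 = 12.78 hours

12.78 hours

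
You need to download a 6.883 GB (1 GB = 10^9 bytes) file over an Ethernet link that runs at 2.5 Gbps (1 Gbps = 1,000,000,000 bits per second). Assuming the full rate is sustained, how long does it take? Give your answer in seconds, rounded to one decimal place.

22.0 seconds

6.883 GB = 6,883,000,000 bytes = 55,064,000,000 bits
2.5 Gbps = 2,500,000,000 bits/s
time = 55,064,000,000 / 2,500,000,000 = 22.0 s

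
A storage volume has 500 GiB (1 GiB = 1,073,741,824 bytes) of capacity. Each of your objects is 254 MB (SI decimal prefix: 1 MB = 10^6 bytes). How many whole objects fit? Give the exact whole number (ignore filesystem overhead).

2,113

Capacity: 500 GiB = 536,870,912,000 bytes
Per item: 254 MB = 254,000,000 bytes
⌊536,870,912,000 / 254,000,000⌋ = 2,113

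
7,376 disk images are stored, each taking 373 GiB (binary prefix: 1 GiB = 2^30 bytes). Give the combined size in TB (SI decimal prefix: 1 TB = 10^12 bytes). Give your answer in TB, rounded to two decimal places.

Total = 7,376 × 373 GiB = 2,751,248 GiB
= 2,751,248 × 1,073,741,824 bytes = 2,954,130,045,796,352 bytes
1 TB = 1,000,000,000,000 bytes
2,954,130,045,796,352 / 1,000,000,000,000 = 2,954.13 TB

2,954.13 TB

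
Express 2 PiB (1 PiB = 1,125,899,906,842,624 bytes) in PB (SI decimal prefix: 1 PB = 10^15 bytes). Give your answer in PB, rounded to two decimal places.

2 PiB × 1,125,899,906,842,624 bytes/PiB = 2,251,799,813,685,248 bytes
1 PB = 10^15 bytes = 1,000,000,000,000,000 bytes
2,251,799,813,685,248 / 1,000,000,000,000,000 = 2.25 PB

2.25 PB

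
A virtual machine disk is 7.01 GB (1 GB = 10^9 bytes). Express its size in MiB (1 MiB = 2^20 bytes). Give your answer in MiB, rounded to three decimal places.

7.01 GB = 7.01 × 10^9 bytes = 7,010,000,000 bytes
1 MiB = 1,048,576 bytes
7,010,000,000 / 1,048,576 = 6,685.257 MiB

6,685.257 MiB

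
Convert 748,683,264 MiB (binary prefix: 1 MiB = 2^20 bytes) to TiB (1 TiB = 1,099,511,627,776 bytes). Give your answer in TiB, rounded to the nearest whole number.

714 TiB

748,683,264 MiB = 748,683,264 × 2^20 bytes = 785,051,302,232,064 bytes
1 TiB = 2^40 bytes = 1,099,511,627,776 bytes
785,051,302,232,064 / 1,099,511,627,776 = 714 TiB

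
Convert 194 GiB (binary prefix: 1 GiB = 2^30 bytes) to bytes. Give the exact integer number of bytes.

208,305,913,856 bytes

194 × 1,073,741,824 = 208,305,913,856 bytes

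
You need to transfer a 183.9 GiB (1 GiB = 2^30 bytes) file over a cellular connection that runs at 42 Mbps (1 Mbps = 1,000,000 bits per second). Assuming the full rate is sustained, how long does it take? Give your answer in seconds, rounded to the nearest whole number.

37,612 seconds

183.9 GiB = 197,461,121,433.6 bytes = 1,579,688,971,468.8 bits
42 Mbps = 42,000,000 bits/s
time = 1,579,688,971,468.8 / 42,000,000 = 37,612 s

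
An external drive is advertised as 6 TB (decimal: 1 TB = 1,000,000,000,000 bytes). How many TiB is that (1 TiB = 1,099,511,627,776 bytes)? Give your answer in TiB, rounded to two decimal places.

6 TB × 1,000,000,000,000 bytes/TB = 6,000,000,000,000 bytes
1 TiB = 2^40 bytes = 1,099,511,627,776 bytes
6,000,000,000,000 / 1,099,511,627,776 = 5.46 TiB

5.46 TiB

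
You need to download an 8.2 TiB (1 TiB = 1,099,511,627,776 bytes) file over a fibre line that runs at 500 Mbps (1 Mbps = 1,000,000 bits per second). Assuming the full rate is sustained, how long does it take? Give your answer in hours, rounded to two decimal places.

40.07 hours

8.2 TiB = 9,015,995,347,763.2 bytes = 72,127,962,782,105.6 bits
500 Mbps = 500,000,000 bits/s
time = 72,127,962,782,105.6 / 500,000,000 = 144,255.9256 s
144,255.9256 s / 3600 = 40.07 hours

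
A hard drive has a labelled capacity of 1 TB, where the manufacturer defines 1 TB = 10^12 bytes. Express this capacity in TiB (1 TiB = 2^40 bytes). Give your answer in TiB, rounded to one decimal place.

1 TB × 1,000,000,000,000 bytes/TB = 1,000,000,000,000 bytes
1 TiB = 2^40 bytes = 1,099,511,627,776 bytes
1,000,000,000,000 / 1,099,511,627,776 = 0.9 TiB

0.9 TiB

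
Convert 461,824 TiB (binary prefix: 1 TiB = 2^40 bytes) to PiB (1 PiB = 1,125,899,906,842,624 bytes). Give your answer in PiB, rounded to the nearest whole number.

451 PiB

461,824 TiB × 1,099,511,627,776 bytes/TiB = 507,780,857,986,023,424 bytes
1 PiB = 2^50 bytes = 1,125,899,906,842,624 bytes
507,780,857,986,023,424 / 1,125,899,906,842,624 = 451 PiB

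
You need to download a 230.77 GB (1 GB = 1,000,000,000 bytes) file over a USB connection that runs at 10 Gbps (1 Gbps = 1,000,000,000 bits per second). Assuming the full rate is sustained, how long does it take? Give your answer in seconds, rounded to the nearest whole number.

230.77 GB = 230,770,000,000 bytes = 1,846,160,000,000 bits
10 Gbps = 10,000,000,000 bits/s
time = 1,846,160,000,000 / 10,000,000,000 = 185 s

185 seconds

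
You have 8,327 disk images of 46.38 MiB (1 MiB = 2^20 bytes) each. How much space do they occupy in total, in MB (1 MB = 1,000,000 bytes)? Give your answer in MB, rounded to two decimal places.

Total = 8,327 × 46.38 MiB = 386206.26 MiB
= 386206.26 × 1,048,576 bytes = 404,966,615,285.76 bytes
1 MB = 1,000,000 bytes
404,966,615,285.76 / 1,000,000 = 404,966.62 MB

404,966.62 MB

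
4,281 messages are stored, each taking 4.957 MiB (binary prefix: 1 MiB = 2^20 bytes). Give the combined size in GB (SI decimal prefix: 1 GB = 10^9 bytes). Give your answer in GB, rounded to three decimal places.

Total = 4,281 × 4.957 MiB = 21220.917 MiB
= 21220.917 × 1,048,576 bytes = 22,251,744,264.192 bytes
1 GB = 1,000,000,000 bytes
22,251,744,264.192 / 1,000,000,000 = 22.252 GB

22.252 GB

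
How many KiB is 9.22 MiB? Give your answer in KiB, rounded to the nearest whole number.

9.22 MiB = 9.22 × 2^20 bytes = 9,667,870.72 bytes
1 KiB = 1,024 bytes
9,667,870.72 / 1,024 = 9,441 KiB

9,441 KiB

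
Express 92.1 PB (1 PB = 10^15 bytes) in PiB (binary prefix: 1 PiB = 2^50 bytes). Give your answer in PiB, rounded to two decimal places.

92.1 PB × 1,000,000,000,000,000 bytes/PB = 92,100,000,000,000,000 bytes
1 PiB = 1,125,899,906,842,624 bytes
92,100,000,000,000,000 / 1,125,899,906,842,624 = 81.80 PiB

81.80 PiB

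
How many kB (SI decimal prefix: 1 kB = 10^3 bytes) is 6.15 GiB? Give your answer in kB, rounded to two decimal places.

6.15 GiB × 1,073,741,824 bytes/GiB = 6,603,512,217.6 bytes
1 kB = 1,000 bytes
6,603,512,217.6 / 1,000 = 6,603,512.22 kB

6,603,512.22 kB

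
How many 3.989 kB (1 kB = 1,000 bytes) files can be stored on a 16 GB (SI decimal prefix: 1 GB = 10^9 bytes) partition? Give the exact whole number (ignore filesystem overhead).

4,011,030

Capacity: 16 GB = 16,000,000,000 bytes
Per item: 3.989 kB = 3,989 bytes
⌊16,000,000,000 / 3,989⌋ = 4,011,030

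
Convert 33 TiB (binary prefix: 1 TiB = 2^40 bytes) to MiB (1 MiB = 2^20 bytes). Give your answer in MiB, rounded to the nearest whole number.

33 TiB = 33 × 2^40 bytes = 36,283,883,716,608 bytes
1 MiB = 2^20 bytes = 1,048,576 bytes
36,283,883,716,608 / 1,048,576 = 34,603,008 MiB

34,603,008 MiB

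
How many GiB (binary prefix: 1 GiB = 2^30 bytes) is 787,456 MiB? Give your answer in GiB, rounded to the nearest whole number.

769 GiB

787,456 MiB = 787,456 × 2^20 bytes = 825,707,462,656 bytes
1 GiB = 1,073,741,824 bytes
825,707,462,656 / 1,073,741,824 = 769 GiB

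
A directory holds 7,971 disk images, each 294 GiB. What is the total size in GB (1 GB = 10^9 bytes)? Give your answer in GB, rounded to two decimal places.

Total = 7,971 × 294 GiB = 2,343,474 GiB
= 2,343,474 × 1,073,741,824 bytes = 2,516,286,047,256,576 bytes
1 GB = 1,000,000,000 bytes
2,516,286,047,256,576 / 1,000,000,000 = 2,516,286.05 GB

2,516,286.05 GB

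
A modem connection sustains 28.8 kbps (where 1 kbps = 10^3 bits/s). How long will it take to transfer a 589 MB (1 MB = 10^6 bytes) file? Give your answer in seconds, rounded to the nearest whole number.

589 MB = 589,000,000 bytes = 4,712,000,000 bits
28.8 kbps = 28,800 bits/s
time = 4,712,000,000 / 28,800 = 163,611 s

163,611 seconds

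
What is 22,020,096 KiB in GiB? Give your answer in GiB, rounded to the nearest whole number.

22,020,096 KiB = 22,020,096 × 2^10 bytes = 22,548,578,304 bytes
1 GiB = 1,073,741,824 bytes
22,548,578,304 / 1,073,741,824 = 21 GiB

21 GiB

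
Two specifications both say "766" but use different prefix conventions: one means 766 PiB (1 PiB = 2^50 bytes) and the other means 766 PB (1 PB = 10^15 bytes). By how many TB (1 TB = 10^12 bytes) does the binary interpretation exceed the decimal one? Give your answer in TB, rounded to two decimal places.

96,439.33 TB

766 PiB = 766 × 1,125,899,906,842,624 = 862,439,328,641,449,984 bytes
766 PB = 766 × 1,000,000,000,000,000 = 766,000,000,000,000,000 bytes
difference = 96,439,328,641,449,984 bytes
96,439,328,641,449,984 / 1,000,000,000,000 = 96,439.33 TB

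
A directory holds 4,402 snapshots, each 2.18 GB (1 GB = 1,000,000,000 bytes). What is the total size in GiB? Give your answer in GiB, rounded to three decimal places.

Total = 4,402 × 2.18 GB = 9596.36 GB
= 9596.36 × 1,000,000,000 bytes = 9,596,360,000,000 bytes
1 GiB = 1,073,741,824 bytes
9,596,360,000,000 / 1,073,741,824 = 8,937.307 GiB

8,937.307 GiB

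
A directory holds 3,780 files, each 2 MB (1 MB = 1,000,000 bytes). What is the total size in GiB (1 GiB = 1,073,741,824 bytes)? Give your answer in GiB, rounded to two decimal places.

7.04 GiB

Total = 3,780 × 2 MB = 7560 MB
= 7560 × 1,000,000 bytes = 7,560,000,000 bytes
1 GiB = 1,073,741,824 bytes
7,560,000,000 / 1,073,741,824 = 7.04 GiB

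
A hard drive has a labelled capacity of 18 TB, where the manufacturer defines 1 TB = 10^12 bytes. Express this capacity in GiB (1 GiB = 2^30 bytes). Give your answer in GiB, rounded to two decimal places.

16,763.81 GiB

18 TB = 18 × 10^12 bytes = 18,000,000,000,000 bytes
1 GiB = 2^30 bytes = 1,073,741,824 bytes
18,000,000,000,000 / 1,073,741,824 = 16,763.81 GiB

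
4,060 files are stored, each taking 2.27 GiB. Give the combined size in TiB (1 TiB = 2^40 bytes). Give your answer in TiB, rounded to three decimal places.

9.000 TiB

Total = 4,060 × 2.27 GiB = 9216.2 GiB
= 9216.2 × 1,073,741,824 bytes = 9,895,819,398,348.8 bytes
1 TiB = 1,099,511,627,776 bytes
9,895,819,398,348.8 / 1,099,511,627,776 = 9.000 TiB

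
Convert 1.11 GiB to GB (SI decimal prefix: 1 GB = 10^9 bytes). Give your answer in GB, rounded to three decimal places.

1.11 GiB = 1.11 × 2^30 bytes = 1,191,853,424.64 bytes
1 GB = 1,000,000,000 bytes
1,191,853,424.64 / 1,000,000,000 = 1.192 GB

1.192 GB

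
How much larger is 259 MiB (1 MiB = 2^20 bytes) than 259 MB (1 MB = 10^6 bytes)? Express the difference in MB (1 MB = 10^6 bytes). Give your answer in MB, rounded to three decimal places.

12.581 MB

259 MiB = 259 × 1,048,576 = 271,581,184 bytes
259 MB = 259 × 1,000,000 = 259,000,000 bytes
difference = 12,581,184 bytes
12,581,184 / 1,000,000 = 12.581 MB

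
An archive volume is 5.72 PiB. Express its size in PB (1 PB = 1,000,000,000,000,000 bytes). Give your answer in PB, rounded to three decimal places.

6.440 PB

5.72 PiB × 1,125,899,906,842,624 bytes/PiB = 6,440,147,467,139,809.28 bytes
1 PB = 1,000,000,000,000,000 bytes
6,440,147,467,139,809.28 / 1,000,000,000,000,000 = 6.440 PB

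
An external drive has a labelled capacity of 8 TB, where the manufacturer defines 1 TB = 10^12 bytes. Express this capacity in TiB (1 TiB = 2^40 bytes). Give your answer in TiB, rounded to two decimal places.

8 TB × 1,000,000,000,000 bytes/TB = 8,000,000,000,000 bytes
1 TiB = 1,099,511,627,776 bytes
8,000,000,000,000 / 1,099,511,627,776 = 7.28 TiB

7.28 TiB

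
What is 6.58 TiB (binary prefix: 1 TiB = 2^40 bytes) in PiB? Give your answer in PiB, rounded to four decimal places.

0.0064 PiB

6.58 TiB × 1,099,511,627,776 bytes/TiB = 7,234,786,510,766.08 bytes
1 PiB = 1,125,899,906,842,624 bytes
7,234,786,510,766.08 / 1,125,899,906,842,624 = 0.0064 PiB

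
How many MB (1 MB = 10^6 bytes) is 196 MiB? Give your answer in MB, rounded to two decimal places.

205.52 MB

196 MiB = 196 × 2^20 bytes = 205,520,896 bytes
1 MB = 10^6 bytes = 1,000,000 bytes
205,520,896 / 1,000,000 = 205.52 MB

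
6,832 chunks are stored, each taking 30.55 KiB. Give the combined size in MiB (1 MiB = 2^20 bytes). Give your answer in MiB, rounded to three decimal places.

203.826 MiB

Total = 6,832 × 30.55 KiB = 208717.6 KiB
= 208717.6 × 1,024 bytes = 213,726,822.4 bytes
1 MiB = 1,048,576 bytes
213,726,822.4 / 1,048,576 = 203.826 MiB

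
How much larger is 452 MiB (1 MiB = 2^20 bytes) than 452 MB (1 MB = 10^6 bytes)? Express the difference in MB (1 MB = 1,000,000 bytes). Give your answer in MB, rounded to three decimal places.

21.956 MB

452 MiB = 452 × 1,048,576 = 473,956,352 bytes
452 MB = 452 × 1,000,000 = 452,000,000 bytes
difference = 21,956,352 bytes
21,956,352 / 1,000,000 = 21.956 MB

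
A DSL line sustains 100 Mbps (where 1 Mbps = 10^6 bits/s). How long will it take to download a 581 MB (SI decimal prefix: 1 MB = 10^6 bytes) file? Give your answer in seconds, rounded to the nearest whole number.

581 MB = 581,000,000 bytes = 4,648,000,000 bits
100 Mbps = 100,000,000 bits/s
time = 4,648,000,000 / 100,000,000 = 46 s

46 seconds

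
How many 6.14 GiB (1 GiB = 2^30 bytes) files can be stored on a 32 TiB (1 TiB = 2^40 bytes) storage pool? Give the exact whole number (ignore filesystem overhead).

Capacity: 32 TiB = 35,184,372,088,832 bytes
Per item: 6.14 GiB = 6,592,774,799.36 bytes
⌊35,184,372,088,832 / 6,592,774,799.36⌋ = 5,336

5,336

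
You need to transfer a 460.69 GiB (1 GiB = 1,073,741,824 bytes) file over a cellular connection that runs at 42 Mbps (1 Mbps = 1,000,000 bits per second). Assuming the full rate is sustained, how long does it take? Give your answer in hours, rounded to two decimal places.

26.17 hours

460.69 GiB = 494,662,120,898.56 bytes = 3,957,296,967,188.48 bits
42 Mbps = 42,000,000 bits/s
time = 3,957,296,967,188.48 / 42,000,000 = 94,221.3564 s
94,221.3564 s / 3600 = 26.17 hours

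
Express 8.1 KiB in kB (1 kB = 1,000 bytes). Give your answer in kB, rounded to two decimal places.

8.29 kB

8.1 KiB = 8.1 × 2^10 bytes = 8,294.4 bytes
1 kB = 10^3 bytes = 1,000 bytes
8,294.4 / 1,000 = 8.29 kB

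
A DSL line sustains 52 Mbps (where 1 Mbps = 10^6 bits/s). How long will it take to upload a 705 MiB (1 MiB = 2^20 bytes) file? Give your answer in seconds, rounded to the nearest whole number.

114 seconds

705 MiB = 739,246,080 bytes = 5,913,968,640 bits
52 Mbps = 52,000,000 bits/s
time = 5,913,968,640 / 52,000,000 = 114 s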